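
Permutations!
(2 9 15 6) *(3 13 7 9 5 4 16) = [0, 1, 5, 13, 16, 4, 2, 9, 8, 15, 10, 11, 12, 7, 14, 6, 3] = (2 5 4 16 3 13 7 9 15 6)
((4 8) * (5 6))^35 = ((4 8)(5 6))^35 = (4 8)(5 6)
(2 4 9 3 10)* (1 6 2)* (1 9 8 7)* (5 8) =(1 6 2 4 5 8 7)(3 10 9) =[0, 6, 4, 10, 5, 8, 2, 1, 7, 3, 9]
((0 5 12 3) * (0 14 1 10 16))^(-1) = (0 16 10 1 14 3 12 5)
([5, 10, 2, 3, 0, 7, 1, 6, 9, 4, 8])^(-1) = (0 4 9 8 10 1 6 7 5)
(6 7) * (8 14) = (6 7)(8 14) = [0, 1, 2, 3, 4, 5, 7, 6, 14, 9, 10, 11, 12, 13, 8]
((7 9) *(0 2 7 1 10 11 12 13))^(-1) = (0 13 12 11 10 1 9 7 2)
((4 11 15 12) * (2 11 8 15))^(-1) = (2 11)(4 12 15 8)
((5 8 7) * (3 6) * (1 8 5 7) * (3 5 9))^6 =(3 5)(6 9)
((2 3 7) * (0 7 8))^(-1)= ((0 7 2 3 8))^(-1)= (0 8 3 2 7)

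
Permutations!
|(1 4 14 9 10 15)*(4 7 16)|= 8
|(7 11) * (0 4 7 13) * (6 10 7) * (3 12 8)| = 21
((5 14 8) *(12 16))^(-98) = (16)(5 14 8)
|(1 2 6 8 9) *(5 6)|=6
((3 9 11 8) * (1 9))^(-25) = (11)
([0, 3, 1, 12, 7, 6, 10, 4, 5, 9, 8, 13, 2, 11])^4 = [0, 1, 2, 3, 4, 5, 6, 7, 8, 9, 10, 11, 12, 13]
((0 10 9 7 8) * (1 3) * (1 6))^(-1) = (0 8 7 9 10)(1 6 3)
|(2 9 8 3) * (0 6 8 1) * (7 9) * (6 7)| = 4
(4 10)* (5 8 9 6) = (4 10)(5 8 9 6) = [0, 1, 2, 3, 10, 8, 5, 7, 9, 6, 4]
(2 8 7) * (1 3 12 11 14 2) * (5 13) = (1 3 12 11 14 2 8 7)(5 13) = [0, 3, 8, 12, 4, 13, 6, 1, 7, 9, 10, 14, 11, 5, 2]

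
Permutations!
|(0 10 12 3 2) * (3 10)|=|(0 3 2)(10 12)|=6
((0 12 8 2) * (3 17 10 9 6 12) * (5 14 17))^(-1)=((0 3 5 14 17 10 9 6 12 8 2))^(-1)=(0 2 8 12 6 9 10 17 14 5 3)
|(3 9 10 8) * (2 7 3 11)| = |(2 7 3 9 10 8 11)| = 7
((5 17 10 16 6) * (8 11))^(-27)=(5 16 17 6 10)(8 11)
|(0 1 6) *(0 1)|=2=|(1 6)|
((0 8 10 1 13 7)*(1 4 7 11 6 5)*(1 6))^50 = ((0 8 10 4 7)(1 13 11)(5 6))^50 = (1 11 13)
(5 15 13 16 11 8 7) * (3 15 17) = (3 15 13 16 11 8 7 5 17) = [0, 1, 2, 15, 4, 17, 6, 5, 7, 9, 10, 8, 12, 16, 14, 13, 11, 3]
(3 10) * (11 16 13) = (3 10)(11 16 13) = [0, 1, 2, 10, 4, 5, 6, 7, 8, 9, 3, 16, 12, 11, 14, 15, 13]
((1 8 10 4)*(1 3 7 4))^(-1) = ((1 8 10)(3 7 4))^(-1) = (1 10 8)(3 4 7)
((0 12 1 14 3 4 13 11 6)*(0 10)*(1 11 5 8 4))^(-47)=((0 12 11 6 10)(1 14 3)(4 13 5 8))^(-47)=(0 6 12 10 11)(1 14 3)(4 13 5 8)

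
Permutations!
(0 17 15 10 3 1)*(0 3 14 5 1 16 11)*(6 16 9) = [17, 3, 2, 9, 4, 1, 16, 7, 8, 6, 14, 0, 12, 13, 5, 10, 11, 15] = (0 17 15 10 14 5 1 3 9 6 16 11)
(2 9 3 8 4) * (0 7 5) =(0 7 5)(2 9 3 8 4) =[7, 1, 9, 8, 2, 0, 6, 5, 4, 3]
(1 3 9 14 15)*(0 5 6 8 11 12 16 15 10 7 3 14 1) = (0 5 6 8 11 12 16 15)(1 14 10 7 3 9) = [5, 14, 2, 9, 4, 6, 8, 3, 11, 1, 7, 12, 16, 13, 10, 0, 15]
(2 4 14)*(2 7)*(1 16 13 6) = (1 16 13 6)(2 4 14 7) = [0, 16, 4, 3, 14, 5, 1, 2, 8, 9, 10, 11, 12, 6, 7, 15, 13]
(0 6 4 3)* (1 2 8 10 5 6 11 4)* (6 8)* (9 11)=(0 9 11 4 3)(1 2 6)(5 8 10)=[9, 2, 6, 0, 3, 8, 1, 7, 10, 11, 5, 4]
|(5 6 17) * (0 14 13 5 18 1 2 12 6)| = 12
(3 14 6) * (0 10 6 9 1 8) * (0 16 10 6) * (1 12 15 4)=(0 6 3 14 9 12 15 4 1 8 16 10)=[6, 8, 2, 14, 1, 5, 3, 7, 16, 12, 0, 11, 15, 13, 9, 4, 10]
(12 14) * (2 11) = (2 11)(12 14) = [0, 1, 11, 3, 4, 5, 6, 7, 8, 9, 10, 2, 14, 13, 12]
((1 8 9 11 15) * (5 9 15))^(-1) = ((1 8 15)(5 9 11))^(-1) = (1 15 8)(5 11 9)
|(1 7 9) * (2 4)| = 6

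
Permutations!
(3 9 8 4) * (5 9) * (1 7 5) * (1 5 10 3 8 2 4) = (1 7 10 3 5 9 2 4 8) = [0, 7, 4, 5, 8, 9, 6, 10, 1, 2, 3]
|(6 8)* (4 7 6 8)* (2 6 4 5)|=|(8)(2 6 5)(4 7)|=6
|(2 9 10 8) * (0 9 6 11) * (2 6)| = 6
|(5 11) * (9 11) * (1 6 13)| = 3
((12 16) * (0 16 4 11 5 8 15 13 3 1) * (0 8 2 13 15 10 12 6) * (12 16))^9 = ((0 12 4 11 5 2 13 3 1 8 10 16 6))^9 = (0 8 2 12 10 13 4 16 3 11 6 1 5)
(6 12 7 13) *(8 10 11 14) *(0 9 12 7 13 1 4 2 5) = (0 9 12 13 6 7 1 4 2 5)(8 10 11 14) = [9, 4, 5, 3, 2, 0, 7, 1, 10, 12, 11, 14, 13, 6, 8]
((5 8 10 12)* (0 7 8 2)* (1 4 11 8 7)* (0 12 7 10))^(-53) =(0 4 8 1 11)(2 12 5)(7 10)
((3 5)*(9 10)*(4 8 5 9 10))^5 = (10)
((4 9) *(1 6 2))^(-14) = (9)(1 6 2) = ((1 6 2)(4 9))^(-14)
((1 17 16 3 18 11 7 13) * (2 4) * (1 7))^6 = ((1 17 16 3 18 11)(2 4)(7 13))^6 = (18)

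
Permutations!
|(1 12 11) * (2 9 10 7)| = |(1 12 11)(2 9 10 7)| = 12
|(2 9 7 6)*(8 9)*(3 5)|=10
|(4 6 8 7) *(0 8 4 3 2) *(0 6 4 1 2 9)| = 15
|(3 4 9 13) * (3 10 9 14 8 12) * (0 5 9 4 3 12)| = 8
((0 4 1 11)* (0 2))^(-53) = ((0 4 1 11 2))^(-53) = (0 1 2 4 11)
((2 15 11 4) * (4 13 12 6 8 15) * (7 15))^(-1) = (2 4)(6 12 13 11 15 7 8)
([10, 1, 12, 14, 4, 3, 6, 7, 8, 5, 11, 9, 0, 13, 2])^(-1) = (0 12 2 14 3 5 9 11 10)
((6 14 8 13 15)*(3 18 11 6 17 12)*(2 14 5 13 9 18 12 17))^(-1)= (2 15 13 5 6 11 18 9 8 14)(3 12)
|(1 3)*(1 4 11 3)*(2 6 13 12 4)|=7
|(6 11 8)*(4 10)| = |(4 10)(6 11 8)| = 6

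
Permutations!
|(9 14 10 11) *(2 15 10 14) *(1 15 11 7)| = 12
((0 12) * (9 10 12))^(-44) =((0 9 10 12))^(-44) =(12)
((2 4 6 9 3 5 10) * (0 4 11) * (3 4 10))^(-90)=(0 2)(10 11)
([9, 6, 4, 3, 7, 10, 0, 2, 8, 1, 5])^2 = [1, 0, 7, 3, 2, 5, 9, 4, 8, 6, 10]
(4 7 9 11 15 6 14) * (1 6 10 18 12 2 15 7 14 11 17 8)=(1 6 11 7 9 17 8)(2 15 10 18 12)(4 14)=[0, 6, 15, 3, 14, 5, 11, 9, 1, 17, 18, 7, 2, 13, 4, 10, 16, 8, 12]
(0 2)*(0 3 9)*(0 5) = (0 2 3 9 5) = [2, 1, 3, 9, 4, 0, 6, 7, 8, 5]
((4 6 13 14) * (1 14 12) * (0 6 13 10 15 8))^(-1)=(0 8 15 10 6)(1 12 13 4 14)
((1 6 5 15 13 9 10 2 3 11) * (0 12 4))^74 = (0 4 12)(1 13 3 5 10)(2 6 9 11 15)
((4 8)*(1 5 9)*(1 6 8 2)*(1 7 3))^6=(1 2 6)(3 4 9)(5 7 8)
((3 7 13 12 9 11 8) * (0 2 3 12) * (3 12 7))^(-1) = (0 13 7 8 11 9 12 2)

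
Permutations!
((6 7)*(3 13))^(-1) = (3 13)(6 7)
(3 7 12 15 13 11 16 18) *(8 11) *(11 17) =(3 7 12 15 13 8 17 11 16 18) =[0, 1, 2, 7, 4, 5, 6, 12, 17, 9, 10, 16, 15, 8, 14, 13, 18, 11, 3]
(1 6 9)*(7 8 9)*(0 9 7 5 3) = (0 9 1 6 5 3)(7 8) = [9, 6, 2, 0, 4, 3, 5, 8, 7, 1]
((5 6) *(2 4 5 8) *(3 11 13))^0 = ((2 4 5 6 8)(3 11 13))^0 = (13)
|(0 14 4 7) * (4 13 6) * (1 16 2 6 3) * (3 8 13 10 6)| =12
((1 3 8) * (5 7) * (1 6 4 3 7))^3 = ((1 7 5)(3 8 6 4))^3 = (3 4 6 8)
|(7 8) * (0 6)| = 2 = |(0 6)(7 8)|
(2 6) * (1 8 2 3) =[0, 8, 6, 1, 4, 5, 3, 7, 2] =(1 8 2 6 3)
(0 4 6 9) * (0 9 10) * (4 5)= (0 5 4 6 10)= [5, 1, 2, 3, 6, 4, 10, 7, 8, 9, 0]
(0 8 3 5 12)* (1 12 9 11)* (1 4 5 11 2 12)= [8, 1, 12, 11, 5, 9, 6, 7, 3, 2, 10, 4, 0]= (0 8 3 11 4 5 9 2 12)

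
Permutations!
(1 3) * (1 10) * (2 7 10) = (1 3 2 7 10) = [0, 3, 7, 2, 4, 5, 6, 10, 8, 9, 1]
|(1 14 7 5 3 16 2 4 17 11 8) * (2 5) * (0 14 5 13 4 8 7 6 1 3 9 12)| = |(0 14 6 1 5 9 12)(2 8 3 16 13 4 17 11 7)| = 63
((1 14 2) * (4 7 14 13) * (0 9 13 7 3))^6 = ((0 9 13 4 3)(1 7 14 2))^6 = (0 9 13 4 3)(1 14)(2 7)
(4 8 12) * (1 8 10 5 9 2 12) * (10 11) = [0, 8, 12, 3, 11, 9, 6, 7, 1, 2, 5, 10, 4] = (1 8)(2 12 4 11 10 5 9)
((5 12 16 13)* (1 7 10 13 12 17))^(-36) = ((1 7 10 13 5 17)(12 16))^(-36) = (17)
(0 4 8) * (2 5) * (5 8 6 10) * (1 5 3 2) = (0 4 6 10 3 2 8)(1 5) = [4, 5, 8, 2, 6, 1, 10, 7, 0, 9, 3]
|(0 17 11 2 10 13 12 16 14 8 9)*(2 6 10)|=|(0 17 11 6 10 13 12 16 14 8 9)|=11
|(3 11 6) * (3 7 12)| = |(3 11 6 7 12)| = 5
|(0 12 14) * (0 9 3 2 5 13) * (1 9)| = |(0 12 14 1 9 3 2 5 13)| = 9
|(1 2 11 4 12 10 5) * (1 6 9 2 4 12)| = |(1 4)(2 11 12 10 5 6 9)| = 14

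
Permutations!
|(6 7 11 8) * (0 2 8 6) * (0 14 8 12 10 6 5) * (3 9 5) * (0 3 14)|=9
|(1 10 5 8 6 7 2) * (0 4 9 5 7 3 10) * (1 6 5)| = |(0 4 9 1)(2 6 3 10 7)(5 8)| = 20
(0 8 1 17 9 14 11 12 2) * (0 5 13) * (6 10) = (0 8 1 17 9 14 11 12 2 5 13)(6 10) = [8, 17, 5, 3, 4, 13, 10, 7, 1, 14, 6, 12, 2, 0, 11, 15, 16, 9]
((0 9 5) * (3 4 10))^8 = ((0 9 5)(3 4 10))^8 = (0 5 9)(3 10 4)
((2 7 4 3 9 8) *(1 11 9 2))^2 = (1 9)(2 4)(3 7)(8 11)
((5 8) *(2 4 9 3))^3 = (2 3 9 4)(5 8)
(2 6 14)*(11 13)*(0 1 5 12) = (0 1 5 12)(2 6 14)(11 13) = [1, 5, 6, 3, 4, 12, 14, 7, 8, 9, 10, 13, 0, 11, 2]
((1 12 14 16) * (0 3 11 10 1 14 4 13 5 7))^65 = (0 12)(1 7)(3 4)(5 10)(11 13)(14 16)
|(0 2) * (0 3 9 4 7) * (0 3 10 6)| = 4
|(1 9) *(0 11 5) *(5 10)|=|(0 11 10 5)(1 9)|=4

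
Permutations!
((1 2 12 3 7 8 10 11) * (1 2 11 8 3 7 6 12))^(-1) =((1 11 2)(3 6 12 7)(8 10))^(-1) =(1 2 11)(3 7 12 6)(8 10)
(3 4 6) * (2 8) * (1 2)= (1 2 8)(3 4 6)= [0, 2, 8, 4, 6, 5, 3, 7, 1]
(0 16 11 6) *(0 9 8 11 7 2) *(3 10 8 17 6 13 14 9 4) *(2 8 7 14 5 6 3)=(0 16 14 9 17 3 10 7 8 11 13 5 6 4 2)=[16, 1, 0, 10, 2, 6, 4, 8, 11, 17, 7, 13, 12, 5, 9, 15, 14, 3]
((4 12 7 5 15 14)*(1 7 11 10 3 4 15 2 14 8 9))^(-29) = ((1 7 5 2 14 15 8 9)(3 4 12 11 10))^(-29) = (1 2 8 7 14 9 5 15)(3 4 12 11 10)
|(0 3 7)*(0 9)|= 4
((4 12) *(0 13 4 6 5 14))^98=((0 13 4 12 6 5 14))^98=(14)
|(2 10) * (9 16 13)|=|(2 10)(9 16 13)|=6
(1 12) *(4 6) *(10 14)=(1 12)(4 6)(10 14)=[0, 12, 2, 3, 6, 5, 4, 7, 8, 9, 14, 11, 1, 13, 10]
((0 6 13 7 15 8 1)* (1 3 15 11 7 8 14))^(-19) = ((0 6 13 8 3 15 14 1)(7 11))^(-19) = (0 15 13 1 3 6 14 8)(7 11)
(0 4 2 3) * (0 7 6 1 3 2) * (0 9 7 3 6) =(0 4 9 7)(1 6) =[4, 6, 2, 3, 9, 5, 1, 0, 8, 7]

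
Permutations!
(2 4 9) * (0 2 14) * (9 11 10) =[2, 1, 4, 3, 11, 5, 6, 7, 8, 14, 9, 10, 12, 13, 0] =(0 2 4 11 10 9 14)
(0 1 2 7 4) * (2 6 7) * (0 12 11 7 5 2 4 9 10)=(0 1 6 5 2 4 12 11 7 9 10)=[1, 6, 4, 3, 12, 2, 5, 9, 8, 10, 0, 7, 11]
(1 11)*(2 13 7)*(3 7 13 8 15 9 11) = [0, 3, 8, 7, 4, 5, 6, 2, 15, 11, 10, 1, 12, 13, 14, 9] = (1 3 7 2 8 15 9 11)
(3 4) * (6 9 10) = (3 4)(6 9 10) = [0, 1, 2, 4, 3, 5, 9, 7, 8, 10, 6]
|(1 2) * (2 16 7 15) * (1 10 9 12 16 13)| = 14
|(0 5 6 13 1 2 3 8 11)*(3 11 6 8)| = 8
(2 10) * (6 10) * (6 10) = (2 10) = [0, 1, 10, 3, 4, 5, 6, 7, 8, 9, 2]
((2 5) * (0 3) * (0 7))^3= ((0 3 7)(2 5))^3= (7)(2 5)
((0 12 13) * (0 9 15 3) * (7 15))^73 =((0 12 13 9 7 15 3))^73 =(0 9 3 13 15 12 7)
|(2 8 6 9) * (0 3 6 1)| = |(0 3 6 9 2 8 1)| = 7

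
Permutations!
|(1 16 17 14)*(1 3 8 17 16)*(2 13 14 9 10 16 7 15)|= |(2 13 14 3 8 17 9 10 16 7 15)|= 11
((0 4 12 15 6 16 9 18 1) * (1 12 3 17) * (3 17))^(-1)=(0 1 17 4)(6 15 12 18 9 16)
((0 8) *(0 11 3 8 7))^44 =(3 11 8)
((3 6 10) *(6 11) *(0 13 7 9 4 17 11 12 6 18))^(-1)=(0 18 11 17 4 9 7 13)(3 10 6 12)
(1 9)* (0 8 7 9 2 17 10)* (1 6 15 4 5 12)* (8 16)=(0 16 8 7 9 6 15 4 5 12 1 2 17 10)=[16, 2, 17, 3, 5, 12, 15, 9, 7, 6, 0, 11, 1, 13, 14, 4, 8, 10]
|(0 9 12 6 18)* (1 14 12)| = 7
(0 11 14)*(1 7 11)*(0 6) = (0 1 7 11 14 6) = [1, 7, 2, 3, 4, 5, 0, 11, 8, 9, 10, 14, 12, 13, 6]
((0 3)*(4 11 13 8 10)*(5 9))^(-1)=(0 3)(4 10 8 13 11)(5 9)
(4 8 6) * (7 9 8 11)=(4 11 7 9 8 6)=[0, 1, 2, 3, 11, 5, 4, 9, 6, 8, 10, 7]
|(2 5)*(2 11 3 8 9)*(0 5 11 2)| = 7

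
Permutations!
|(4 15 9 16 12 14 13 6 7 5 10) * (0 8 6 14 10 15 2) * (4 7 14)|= |(0 8 6 14 13 4 2)(5 15 9 16 12 10 7)|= 7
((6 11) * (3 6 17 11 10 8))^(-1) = (3 8 10 6)(11 17)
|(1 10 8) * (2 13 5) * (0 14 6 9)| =|(0 14 6 9)(1 10 8)(2 13 5)| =12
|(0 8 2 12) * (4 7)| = |(0 8 2 12)(4 7)| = 4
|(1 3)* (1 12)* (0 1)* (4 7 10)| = 12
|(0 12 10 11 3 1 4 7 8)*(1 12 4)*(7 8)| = 12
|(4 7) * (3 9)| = 2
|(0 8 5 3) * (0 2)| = |(0 8 5 3 2)| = 5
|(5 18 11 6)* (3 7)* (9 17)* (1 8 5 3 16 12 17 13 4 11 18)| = |(18)(1 8 5)(3 7 16 12 17 9 13 4 11 6)| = 30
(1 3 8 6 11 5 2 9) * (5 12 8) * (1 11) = [0, 3, 9, 5, 4, 2, 1, 7, 6, 11, 10, 12, 8] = (1 3 5 2 9 11 12 8 6)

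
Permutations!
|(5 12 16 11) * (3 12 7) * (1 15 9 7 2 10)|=|(1 15 9 7 3 12 16 11 5 2 10)|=11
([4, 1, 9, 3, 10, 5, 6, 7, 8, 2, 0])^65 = [10, 1, 9, 3, 0, 5, 6, 7, 8, 2, 4]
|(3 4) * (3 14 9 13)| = 5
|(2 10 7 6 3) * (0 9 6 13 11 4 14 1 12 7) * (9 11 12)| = 30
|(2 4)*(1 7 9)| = |(1 7 9)(2 4)| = 6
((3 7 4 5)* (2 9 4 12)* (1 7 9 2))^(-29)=((1 7 12)(3 9 4 5))^(-29)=(1 7 12)(3 5 4 9)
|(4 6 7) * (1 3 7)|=5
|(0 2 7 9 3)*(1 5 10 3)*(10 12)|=9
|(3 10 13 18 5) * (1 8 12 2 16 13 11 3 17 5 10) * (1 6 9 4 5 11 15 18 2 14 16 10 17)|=17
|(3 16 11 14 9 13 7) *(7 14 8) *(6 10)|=30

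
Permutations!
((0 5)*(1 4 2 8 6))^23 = ((0 5)(1 4 2 8 6))^23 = (0 5)(1 8 4 6 2)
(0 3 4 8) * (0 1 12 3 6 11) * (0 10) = (0 6 11 10)(1 12 3 4 8) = [6, 12, 2, 4, 8, 5, 11, 7, 1, 9, 0, 10, 3]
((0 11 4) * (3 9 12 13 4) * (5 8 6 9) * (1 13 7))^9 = ((0 11 3 5 8 6 9 12 7 1 13 4))^9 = (0 1 9 5)(3 4 7 6)(8 11 13 12)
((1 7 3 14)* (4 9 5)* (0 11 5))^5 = (1 7 3 14)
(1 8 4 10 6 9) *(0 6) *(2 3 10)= (0 6 9 1 8 4 2 3 10)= [6, 8, 3, 10, 2, 5, 9, 7, 4, 1, 0]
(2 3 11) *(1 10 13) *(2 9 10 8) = (1 8 2 3 11 9 10 13) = [0, 8, 3, 11, 4, 5, 6, 7, 2, 10, 13, 9, 12, 1]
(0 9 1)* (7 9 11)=(0 11 7 9 1)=[11, 0, 2, 3, 4, 5, 6, 9, 8, 1, 10, 7]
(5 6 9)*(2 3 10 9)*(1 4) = (1 4)(2 3 10 9 5 6) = [0, 4, 3, 10, 1, 6, 2, 7, 8, 5, 9]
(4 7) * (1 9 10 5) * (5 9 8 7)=(1 8 7 4 5)(9 10)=[0, 8, 2, 3, 5, 1, 6, 4, 7, 10, 9]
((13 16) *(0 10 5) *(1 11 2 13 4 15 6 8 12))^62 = ((0 10 5)(1 11 2 13 16 4 15 6 8 12))^62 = (0 5 10)(1 2 16 15 8)(4 6 12 11 13)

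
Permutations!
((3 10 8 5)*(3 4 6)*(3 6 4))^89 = ((3 10 8 5))^89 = (3 10 8 5)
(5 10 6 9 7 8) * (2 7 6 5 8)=(2 7)(5 10)(6 9)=[0, 1, 7, 3, 4, 10, 9, 2, 8, 6, 5]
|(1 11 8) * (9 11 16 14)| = |(1 16 14 9 11 8)| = 6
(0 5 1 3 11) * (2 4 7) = [5, 3, 4, 11, 7, 1, 6, 2, 8, 9, 10, 0] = (0 5 1 3 11)(2 4 7)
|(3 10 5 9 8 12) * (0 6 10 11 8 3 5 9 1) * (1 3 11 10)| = |(0 6 1)(3 10 9 11 8 12 5)| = 21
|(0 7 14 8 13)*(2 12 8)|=|(0 7 14 2 12 8 13)|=7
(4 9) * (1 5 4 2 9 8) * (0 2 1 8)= (0 2 9 1 5 4)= [2, 5, 9, 3, 0, 4, 6, 7, 8, 1]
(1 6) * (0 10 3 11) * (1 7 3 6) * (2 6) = [10, 1, 6, 11, 4, 5, 7, 3, 8, 9, 2, 0] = (0 10 2 6 7 3 11)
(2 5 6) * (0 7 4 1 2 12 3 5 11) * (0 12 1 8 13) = [7, 2, 11, 5, 8, 6, 1, 4, 13, 9, 10, 12, 3, 0] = (0 7 4 8 13)(1 2 11 12 3 5 6)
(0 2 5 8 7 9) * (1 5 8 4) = [2, 5, 8, 3, 1, 4, 6, 9, 7, 0] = (0 2 8 7 9)(1 5 4)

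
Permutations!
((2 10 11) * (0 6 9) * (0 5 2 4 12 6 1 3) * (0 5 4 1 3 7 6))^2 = (0 5 10 1 6 4)(2 11 7 9 12 3)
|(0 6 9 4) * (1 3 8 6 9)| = |(0 9 4)(1 3 8 6)| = 12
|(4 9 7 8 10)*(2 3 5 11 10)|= 9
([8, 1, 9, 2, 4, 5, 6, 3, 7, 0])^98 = (0 7 2)(3 9 8)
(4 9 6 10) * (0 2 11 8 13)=(0 2 11 8 13)(4 9 6 10)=[2, 1, 11, 3, 9, 5, 10, 7, 13, 6, 4, 8, 12, 0]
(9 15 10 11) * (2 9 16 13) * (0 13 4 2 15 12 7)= (0 13 15 10 11 16 4 2 9 12 7)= [13, 1, 9, 3, 2, 5, 6, 0, 8, 12, 11, 16, 7, 15, 14, 10, 4]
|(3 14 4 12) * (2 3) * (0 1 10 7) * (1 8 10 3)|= 12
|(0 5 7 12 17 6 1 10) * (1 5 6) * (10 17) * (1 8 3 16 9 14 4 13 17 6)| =56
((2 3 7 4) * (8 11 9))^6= (11)(2 7)(3 4)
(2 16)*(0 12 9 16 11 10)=(0 12 9 16 2 11 10)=[12, 1, 11, 3, 4, 5, 6, 7, 8, 16, 0, 10, 9, 13, 14, 15, 2]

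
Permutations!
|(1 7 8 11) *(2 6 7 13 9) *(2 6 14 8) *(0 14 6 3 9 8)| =12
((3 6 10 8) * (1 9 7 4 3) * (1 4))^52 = (1 9 7)(3 10 4 6 8)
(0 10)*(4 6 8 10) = (0 4 6 8 10) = [4, 1, 2, 3, 6, 5, 8, 7, 10, 9, 0]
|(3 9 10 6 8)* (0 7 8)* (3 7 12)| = |(0 12 3 9 10 6)(7 8)| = 6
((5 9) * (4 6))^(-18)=(9)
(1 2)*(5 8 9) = [0, 2, 1, 3, 4, 8, 6, 7, 9, 5] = (1 2)(5 8 9)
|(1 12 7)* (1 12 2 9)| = 6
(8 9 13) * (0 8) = (0 8 9 13) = [8, 1, 2, 3, 4, 5, 6, 7, 9, 13, 10, 11, 12, 0]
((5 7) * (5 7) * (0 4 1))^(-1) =((7)(0 4 1))^(-1) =(7)(0 1 4)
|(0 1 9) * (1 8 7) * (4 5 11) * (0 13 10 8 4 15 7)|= |(0 4 5 11 15 7 1 9 13 10 8)|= 11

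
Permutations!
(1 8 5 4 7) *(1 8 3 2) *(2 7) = [0, 3, 1, 7, 2, 4, 6, 8, 5] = (1 3 7 8 5 4 2)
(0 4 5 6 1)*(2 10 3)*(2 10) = (0 4 5 6 1)(3 10) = [4, 0, 2, 10, 5, 6, 1, 7, 8, 9, 3]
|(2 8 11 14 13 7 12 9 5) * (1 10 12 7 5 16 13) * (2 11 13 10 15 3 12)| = 13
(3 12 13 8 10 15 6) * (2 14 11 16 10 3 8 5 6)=(2 14 11 16 10 15)(3 12 13 5 6 8)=[0, 1, 14, 12, 4, 6, 8, 7, 3, 9, 15, 16, 13, 5, 11, 2, 10]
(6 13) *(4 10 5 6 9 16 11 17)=(4 10 5 6 13 9 16 11 17)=[0, 1, 2, 3, 10, 6, 13, 7, 8, 16, 5, 17, 12, 9, 14, 15, 11, 4]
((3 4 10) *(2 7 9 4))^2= (2 9 10)(3 7 4)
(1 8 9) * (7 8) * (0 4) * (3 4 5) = [5, 7, 2, 4, 0, 3, 6, 8, 9, 1] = (0 5 3 4)(1 7 8 9)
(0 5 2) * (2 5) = (5)(0 2) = [2, 1, 0, 3, 4, 5]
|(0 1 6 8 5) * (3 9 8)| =|(0 1 6 3 9 8 5)| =7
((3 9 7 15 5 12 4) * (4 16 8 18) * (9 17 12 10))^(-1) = ((3 17 12 16 8 18 4)(5 10 9 7 15))^(-1) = (3 4 18 8 16 12 17)(5 15 7 9 10)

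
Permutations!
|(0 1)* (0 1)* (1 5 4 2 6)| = 5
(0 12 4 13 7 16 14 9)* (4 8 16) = (0 12 8 16 14 9)(4 13 7) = [12, 1, 2, 3, 13, 5, 6, 4, 16, 0, 10, 11, 8, 7, 9, 15, 14]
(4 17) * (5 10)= [0, 1, 2, 3, 17, 10, 6, 7, 8, 9, 5, 11, 12, 13, 14, 15, 16, 4]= (4 17)(5 10)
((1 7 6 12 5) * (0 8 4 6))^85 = (0 5 4 7 12 8 1 6)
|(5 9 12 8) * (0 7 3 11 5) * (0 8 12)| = |(12)(0 7 3 11 5 9)| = 6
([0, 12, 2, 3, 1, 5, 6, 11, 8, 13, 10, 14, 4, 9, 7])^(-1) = (1 4 12)(7 14 11)(9 13)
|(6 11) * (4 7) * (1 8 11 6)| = 6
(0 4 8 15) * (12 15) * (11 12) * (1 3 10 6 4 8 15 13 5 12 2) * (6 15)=(0 8 11 2 1 3 10 15)(4 6)(5 12 13)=[8, 3, 1, 10, 6, 12, 4, 7, 11, 9, 15, 2, 13, 5, 14, 0]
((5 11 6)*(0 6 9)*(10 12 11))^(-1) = (0 9 11 12 10 5 6)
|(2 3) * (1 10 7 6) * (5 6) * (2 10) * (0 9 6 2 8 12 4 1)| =60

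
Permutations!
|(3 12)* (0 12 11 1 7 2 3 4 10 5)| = |(0 12 4 10 5)(1 7 2 3 11)| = 5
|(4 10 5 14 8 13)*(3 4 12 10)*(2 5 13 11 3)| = 21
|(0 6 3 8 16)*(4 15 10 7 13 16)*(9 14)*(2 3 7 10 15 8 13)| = 14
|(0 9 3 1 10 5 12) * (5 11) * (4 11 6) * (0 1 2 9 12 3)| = 11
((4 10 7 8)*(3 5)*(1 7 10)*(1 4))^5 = ((10)(1 7 8)(3 5))^5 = (10)(1 8 7)(3 5)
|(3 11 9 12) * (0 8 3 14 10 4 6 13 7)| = 12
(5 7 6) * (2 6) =(2 6 5 7) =[0, 1, 6, 3, 4, 7, 5, 2]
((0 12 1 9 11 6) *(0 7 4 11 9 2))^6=((0 12 1 2)(4 11 6 7))^6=(0 1)(2 12)(4 6)(7 11)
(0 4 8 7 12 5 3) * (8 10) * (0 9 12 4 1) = (0 1)(3 9 12 5)(4 10 8 7) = [1, 0, 2, 9, 10, 3, 6, 4, 7, 12, 8, 11, 5]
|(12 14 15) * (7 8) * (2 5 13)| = 6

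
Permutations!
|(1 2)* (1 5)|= |(1 2 5)|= 3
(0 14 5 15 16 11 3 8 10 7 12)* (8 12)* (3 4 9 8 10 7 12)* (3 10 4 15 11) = (0 14 5 11 15 16 3 10 12)(4 9 8 7) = [14, 1, 2, 10, 9, 11, 6, 4, 7, 8, 12, 15, 0, 13, 5, 16, 3]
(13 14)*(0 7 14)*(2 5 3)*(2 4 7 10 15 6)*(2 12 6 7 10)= [2, 1, 5, 4, 10, 3, 12, 14, 8, 9, 15, 11, 6, 0, 13, 7]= (0 2 5 3 4 10 15 7 14 13)(6 12)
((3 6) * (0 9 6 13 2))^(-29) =((0 9 6 3 13 2))^(-29) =(0 9 6 3 13 2)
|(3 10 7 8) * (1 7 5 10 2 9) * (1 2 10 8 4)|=12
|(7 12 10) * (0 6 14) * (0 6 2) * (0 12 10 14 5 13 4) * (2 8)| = |(0 8 2 12 14 6 5 13 4)(7 10)| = 18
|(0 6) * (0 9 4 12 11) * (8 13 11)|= |(0 6 9 4 12 8 13 11)|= 8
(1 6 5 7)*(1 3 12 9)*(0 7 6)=(0 7 3 12 9 1)(5 6)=[7, 0, 2, 12, 4, 6, 5, 3, 8, 1, 10, 11, 9]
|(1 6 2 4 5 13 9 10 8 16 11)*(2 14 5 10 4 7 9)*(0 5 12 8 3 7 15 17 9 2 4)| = |(0 5 13 4 10 3 7 2 15 17 9)(1 6 14 12 8 16 11)| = 77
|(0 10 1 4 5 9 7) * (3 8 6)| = |(0 10 1 4 5 9 7)(3 8 6)| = 21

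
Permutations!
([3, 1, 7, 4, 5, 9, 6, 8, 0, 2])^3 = [5, 1, 0, 9, 2, 7, 6, 3, 4, 8]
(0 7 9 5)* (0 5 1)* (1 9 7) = (9)(0 1) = [1, 0, 2, 3, 4, 5, 6, 7, 8, 9]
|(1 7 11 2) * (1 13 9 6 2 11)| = 4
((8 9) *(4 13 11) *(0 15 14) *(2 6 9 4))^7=((0 15 14)(2 6 9 8 4 13 11))^7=(0 15 14)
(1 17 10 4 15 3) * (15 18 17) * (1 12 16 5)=(1 15 3 12 16 5)(4 18 17 10)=[0, 15, 2, 12, 18, 1, 6, 7, 8, 9, 4, 11, 16, 13, 14, 3, 5, 10, 17]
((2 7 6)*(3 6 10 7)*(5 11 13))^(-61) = ((2 3 6)(5 11 13)(7 10))^(-61) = (2 6 3)(5 13 11)(7 10)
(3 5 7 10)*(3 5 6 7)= (3 6 7 10 5)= [0, 1, 2, 6, 4, 3, 7, 10, 8, 9, 5]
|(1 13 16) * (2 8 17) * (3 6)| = 6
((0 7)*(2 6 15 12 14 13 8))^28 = ((0 7)(2 6 15 12 14 13 8))^28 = (15)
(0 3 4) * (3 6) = (0 6 3 4) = [6, 1, 2, 4, 0, 5, 3]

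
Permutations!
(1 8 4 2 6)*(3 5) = (1 8 4 2 6)(3 5) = [0, 8, 6, 5, 2, 3, 1, 7, 4]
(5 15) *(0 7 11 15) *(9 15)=[7, 1, 2, 3, 4, 0, 6, 11, 8, 15, 10, 9, 12, 13, 14, 5]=(0 7 11 9 15 5)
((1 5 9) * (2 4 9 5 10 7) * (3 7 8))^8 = ((1 10 8 3 7 2 4 9))^8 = (10)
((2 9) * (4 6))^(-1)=((2 9)(4 6))^(-1)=(2 9)(4 6)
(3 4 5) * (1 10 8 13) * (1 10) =[0, 1, 2, 4, 5, 3, 6, 7, 13, 9, 8, 11, 12, 10] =(3 4 5)(8 13 10)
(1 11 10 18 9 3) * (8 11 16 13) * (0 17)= (0 17)(1 16 13 8 11 10 18 9 3)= [17, 16, 2, 1, 4, 5, 6, 7, 11, 3, 18, 10, 12, 8, 14, 15, 13, 0, 9]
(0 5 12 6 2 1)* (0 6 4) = [5, 6, 1, 3, 0, 12, 2, 7, 8, 9, 10, 11, 4] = (0 5 12 4)(1 6 2)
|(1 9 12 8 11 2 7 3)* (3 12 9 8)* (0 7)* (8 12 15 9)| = 21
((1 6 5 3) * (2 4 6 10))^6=(1 3 5 6 4 2 10)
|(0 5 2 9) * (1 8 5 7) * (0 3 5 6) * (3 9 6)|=8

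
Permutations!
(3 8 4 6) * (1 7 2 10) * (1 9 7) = (2 10 9 7)(3 8 4 6) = [0, 1, 10, 8, 6, 5, 3, 2, 4, 7, 9]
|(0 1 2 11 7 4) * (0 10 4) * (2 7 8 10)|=15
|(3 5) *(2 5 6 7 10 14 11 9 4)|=10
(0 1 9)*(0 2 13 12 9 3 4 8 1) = [0, 3, 13, 4, 8, 5, 6, 7, 1, 2, 10, 11, 9, 12] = (1 3 4 8)(2 13 12 9)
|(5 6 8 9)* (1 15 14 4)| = 4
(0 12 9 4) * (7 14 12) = (0 7 14 12 9 4) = [7, 1, 2, 3, 0, 5, 6, 14, 8, 4, 10, 11, 9, 13, 12]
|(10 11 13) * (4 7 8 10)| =|(4 7 8 10 11 13)| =6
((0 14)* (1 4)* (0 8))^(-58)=((0 14 8)(1 4))^(-58)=(0 8 14)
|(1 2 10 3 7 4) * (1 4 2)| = |(2 10 3 7)| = 4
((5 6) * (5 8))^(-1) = (5 8 6)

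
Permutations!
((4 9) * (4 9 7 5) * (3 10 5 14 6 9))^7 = (3 9 6 14 7 4 5 10)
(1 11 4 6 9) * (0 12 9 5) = [12, 11, 2, 3, 6, 0, 5, 7, 8, 1, 10, 4, 9] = (0 12 9 1 11 4 6 5)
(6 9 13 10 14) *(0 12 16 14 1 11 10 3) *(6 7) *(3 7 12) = (0 3)(1 11 10)(6 9 13 7)(12 16 14) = [3, 11, 2, 0, 4, 5, 9, 6, 8, 13, 1, 10, 16, 7, 12, 15, 14]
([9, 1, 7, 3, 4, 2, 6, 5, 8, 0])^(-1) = (0 9)(2 5 7)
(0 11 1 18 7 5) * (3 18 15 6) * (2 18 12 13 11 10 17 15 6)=[10, 6, 18, 12, 4, 0, 3, 5, 8, 9, 17, 1, 13, 11, 14, 2, 16, 15, 7]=(0 10 17 15 2 18 7 5)(1 6 3 12 13 11)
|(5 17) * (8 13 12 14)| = |(5 17)(8 13 12 14)| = 4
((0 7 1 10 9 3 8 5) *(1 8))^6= (0 8)(1 9)(3 10)(5 7)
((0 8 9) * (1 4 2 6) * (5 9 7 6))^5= ((0 8 7 6 1 4 2 5 9))^5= (0 4 8 2 7 5 6 9 1)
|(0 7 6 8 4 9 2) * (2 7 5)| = 15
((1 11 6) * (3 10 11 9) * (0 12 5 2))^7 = ((0 12 5 2)(1 9 3 10 11 6))^7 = (0 2 5 12)(1 9 3 10 11 6)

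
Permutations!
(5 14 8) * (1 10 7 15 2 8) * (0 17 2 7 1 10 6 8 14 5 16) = (0 17 2 14 10 1 6 8 16)(7 15) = [17, 6, 14, 3, 4, 5, 8, 15, 16, 9, 1, 11, 12, 13, 10, 7, 0, 2]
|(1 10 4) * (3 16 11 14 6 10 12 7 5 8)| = 12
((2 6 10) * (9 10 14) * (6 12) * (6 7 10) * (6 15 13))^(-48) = (6 9 13 14 15)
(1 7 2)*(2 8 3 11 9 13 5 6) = [0, 7, 1, 11, 4, 6, 2, 8, 3, 13, 10, 9, 12, 5] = (1 7 8 3 11 9 13 5 6 2)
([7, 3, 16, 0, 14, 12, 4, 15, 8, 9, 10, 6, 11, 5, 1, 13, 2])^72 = [0, 1, 2, 3, 4, 5, 6, 7, 8, 9, 10, 11, 12, 13, 14, 15, 16]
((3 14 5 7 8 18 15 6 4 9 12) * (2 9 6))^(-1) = ((2 9 12 3 14 5 7 8 18 15)(4 6))^(-1) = (2 15 18 8 7 5 14 3 12 9)(4 6)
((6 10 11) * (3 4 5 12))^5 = ((3 4 5 12)(6 10 11))^5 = (3 4 5 12)(6 11 10)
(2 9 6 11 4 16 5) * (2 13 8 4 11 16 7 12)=(2 9 6 16 5 13 8 4 7 12)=[0, 1, 9, 3, 7, 13, 16, 12, 4, 6, 10, 11, 2, 8, 14, 15, 5]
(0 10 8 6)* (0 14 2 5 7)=[10, 1, 5, 3, 4, 7, 14, 0, 6, 9, 8, 11, 12, 13, 2]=(0 10 8 6 14 2 5 7)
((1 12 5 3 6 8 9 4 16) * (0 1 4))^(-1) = (0 9 8 6 3 5 12 1)(4 16)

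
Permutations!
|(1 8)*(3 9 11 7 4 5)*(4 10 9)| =|(1 8)(3 4 5)(7 10 9 11)| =12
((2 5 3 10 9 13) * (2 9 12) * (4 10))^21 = ((2 5 3 4 10 12)(9 13))^21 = (2 4)(3 12)(5 10)(9 13)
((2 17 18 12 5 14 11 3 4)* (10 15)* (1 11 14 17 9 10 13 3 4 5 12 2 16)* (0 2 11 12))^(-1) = ((0 2 9 10 15 13 3 5 17 18 11 4 16 1 12))^(-1) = (0 12 1 16 4 11 18 17 5 3 13 15 10 9 2)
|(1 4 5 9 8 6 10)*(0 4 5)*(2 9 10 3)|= |(0 4)(1 5 10)(2 9 8 6 3)|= 30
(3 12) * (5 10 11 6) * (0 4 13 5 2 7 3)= [4, 1, 7, 12, 13, 10, 2, 3, 8, 9, 11, 6, 0, 5]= (0 4 13 5 10 11 6 2 7 3 12)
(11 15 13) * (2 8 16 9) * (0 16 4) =(0 16 9 2 8 4)(11 15 13) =[16, 1, 8, 3, 0, 5, 6, 7, 4, 2, 10, 15, 12, 11, 14, 13, 9]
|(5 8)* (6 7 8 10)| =|(5 10 6 7 8)| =5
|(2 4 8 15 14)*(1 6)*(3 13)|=10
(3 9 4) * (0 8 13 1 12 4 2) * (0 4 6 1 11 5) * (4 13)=(0 8 4 3 9 2 13 11 5)(1 12 6)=[8, 12, 13, 9, 3, 0, 1, 7, 4, 2, 10, 5, 6, 11]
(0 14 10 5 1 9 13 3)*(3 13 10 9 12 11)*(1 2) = [14, 12, 1, 0, 4, 2, 6, 7, 8, 10, 5, 3, 11, 13, 9] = (0 14 9 10 5 2 1 12 11 3)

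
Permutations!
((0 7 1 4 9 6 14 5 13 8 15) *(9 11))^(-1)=((0 7 1 4 11 9 6 14 5 13 8 15))^(-1)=(0 15 8 13 5 14 6 9 11 4 1 7)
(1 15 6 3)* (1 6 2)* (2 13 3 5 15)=(1 2)(3 6 5 15 13)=[0, 2, 1, 6, 4, 15, 5, 7, 8, 9, 10, 11, 12, 3, 14, 13]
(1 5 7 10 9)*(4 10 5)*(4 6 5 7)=(1 6 5 4 10 9)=[0, 6, 2, 3, 10, 4, 5, 7, 8, 1, 9]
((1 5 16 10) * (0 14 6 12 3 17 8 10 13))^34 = ((0 14 6 12 3 17 8 10 1 5 16 13))^34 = (0 16 1 8 3 6)(5 10 17 12 14 13)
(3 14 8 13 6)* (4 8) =(3 14 4 8 13 6) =[0, 1, 2, 14, 8, 5, 3, 7, 13, 9, 10, 11, 12, 6, 4]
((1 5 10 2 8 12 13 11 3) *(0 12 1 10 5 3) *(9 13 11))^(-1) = ((0 12 11)(1 3 10 2 8)(9 13))^(-1) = (0 11 12)(1 8 2 10 3)(9 13)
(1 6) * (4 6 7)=(1 7 4 6)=[0, 7, 2, 3, 6, 5, 1, 4]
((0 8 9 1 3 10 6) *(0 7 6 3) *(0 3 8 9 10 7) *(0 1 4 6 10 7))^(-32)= ((0 9 4 6 1 3)(7 10 8))^(-32)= (0 1 4)(3 6 9)(7 10 8)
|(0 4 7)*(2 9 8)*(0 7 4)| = 3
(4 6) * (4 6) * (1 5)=[0, 5, 2, 3, 4, 1, 6]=(6)(1 5)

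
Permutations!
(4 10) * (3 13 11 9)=(3 13 11 9)(4 10)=[0, 1, 2, 13, 10, 5, 6, 7, 8, 3, 4, 9, 12, 11]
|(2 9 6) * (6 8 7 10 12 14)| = 8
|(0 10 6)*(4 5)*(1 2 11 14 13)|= |(0 10 6)(1 2 11 14 13)(4 5)|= 30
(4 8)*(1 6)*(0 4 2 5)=(0 4 8 2 5)(1 6)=[4, 6, 5, 3, 8, 0, 1, 7, 2]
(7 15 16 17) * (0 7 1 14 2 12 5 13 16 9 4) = (0 7 15 9 4)(1 14 2 12 5 13 16 17) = [7, 14, 12, 3, 0, 13, 6, 15, 8, 4, 10, 11, 5, 16, 2, 9, 17, 1]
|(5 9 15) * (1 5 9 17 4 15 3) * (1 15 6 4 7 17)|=6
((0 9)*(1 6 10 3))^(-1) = ((0 9)(1 6 10 3))^(-1) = (0 9)(1 3 10 6)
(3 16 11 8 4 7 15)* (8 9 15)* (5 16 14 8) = (3 14 8 4 7 5 16 11 9 15) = [0, 1, 2, 14, 7, 16, 6, 5, 4, 15, 10, 9, 12, 13, 8, 3, 11]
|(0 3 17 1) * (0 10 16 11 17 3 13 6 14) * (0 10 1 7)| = 9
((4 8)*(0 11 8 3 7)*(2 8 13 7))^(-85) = ((0 11 13 7)(2 8 4 3))^(-85) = (0 7 13 11)(2 3 4 8)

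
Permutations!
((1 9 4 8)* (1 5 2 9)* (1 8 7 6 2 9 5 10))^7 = ((1 8 10)(2 5 9 4 7 6))^7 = (1 8 10)(2 5 9 4 7 6)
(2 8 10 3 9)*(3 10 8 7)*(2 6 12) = (2 7 3 9 6 12) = [0, 1, 7, 9, 4, 5, 12, 3, 8, 6, 10, 11, 2]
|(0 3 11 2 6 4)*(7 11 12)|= |(0 3 12 7 11 2 6 4)|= 8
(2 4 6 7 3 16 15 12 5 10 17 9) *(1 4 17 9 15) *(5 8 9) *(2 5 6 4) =(1 2 17 15 12 8 9 5 10 6 7 3 16) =[0, 2, 17, 16, 4, 10, 7, 3, 9, 5, 6, 11, 8, 13, 14, 12, 1, 15]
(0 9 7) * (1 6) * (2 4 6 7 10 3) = [9, 7, 4, 2, 6, 5, 1, 0, 8, 10, 3] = (0 9 10 3 2 4 6 1 7)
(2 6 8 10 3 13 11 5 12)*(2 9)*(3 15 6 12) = (2 12 9)(3 13 11 5)(6 8 10 15) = [0, 1, 12, 13, 4, 3, 8, 7, 10, 2, 15, 5, 9, 11, 14, 6]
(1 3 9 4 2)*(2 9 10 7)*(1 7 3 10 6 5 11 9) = [0, 10, 7, 6, 1, 11, 5, 2, 8, 4, 3, 9] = (1 10 3 6 5 11 9 4)(2 7)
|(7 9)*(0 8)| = |(0 8)(7 9)| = 2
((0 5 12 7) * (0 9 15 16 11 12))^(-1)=((0 5)(7 9 15 16 11 12))^(-1)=(0 5)(7 12 11 16 15 9)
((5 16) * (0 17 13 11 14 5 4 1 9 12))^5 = (0 5 12 14 9 11 1 13 4 17 16)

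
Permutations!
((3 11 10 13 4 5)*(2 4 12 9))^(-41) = ((2 4 5 3 11 10 13 12 9))^(-41) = (2 11 9 3 12 5 13 4 10)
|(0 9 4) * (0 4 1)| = 3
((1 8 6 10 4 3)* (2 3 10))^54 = (10)(1 3 2 6 8)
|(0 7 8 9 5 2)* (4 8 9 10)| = 15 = |(0 7 9 5 2)(4 8 10)|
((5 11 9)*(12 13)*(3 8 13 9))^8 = ((3 8 13 12 9 5 11))^8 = (3 8 13 12 9 5 11)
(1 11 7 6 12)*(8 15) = [0, 11, 2, 3, 4, 5, 12, 6, 15, 9, 10, 7, 1, 13, 14, 8] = (1 11 7 6 12)(8 15)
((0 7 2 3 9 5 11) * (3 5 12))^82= (0 2 11 7 5)(3 9 12)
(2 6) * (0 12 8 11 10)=(0 12 8 11 10)(2 6)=[12, 1, 6, 3, 4, 5, 2, 7, 11, 9, 0, 10, 8]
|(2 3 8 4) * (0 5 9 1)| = 4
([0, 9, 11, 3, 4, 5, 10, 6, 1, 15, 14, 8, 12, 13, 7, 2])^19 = [0, 9, 11, 3, 4, 5, 7, 14, 1, 15, 6, 8, 12, 13, 10, 2]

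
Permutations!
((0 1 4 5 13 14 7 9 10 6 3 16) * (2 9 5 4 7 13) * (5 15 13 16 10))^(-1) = (0 16 14 13 15 7 1)(2 5 9)(3 6 10) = ((0 1 7 15 13 14 16)(2 9 5)(3 10 6))^(-1)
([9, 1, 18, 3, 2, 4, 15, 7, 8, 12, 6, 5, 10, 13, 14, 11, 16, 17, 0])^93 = [15, 1, 10, 3, 12, 9, 2, 7, 8, 11, 4, 0, 5, 13, 14, 18, 16, 17, 6]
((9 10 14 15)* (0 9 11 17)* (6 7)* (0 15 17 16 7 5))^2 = (0 10 17 11 7 5 9 14 15 16 6)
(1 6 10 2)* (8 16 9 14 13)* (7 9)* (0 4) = (0 4)(1 6 10 2)(7 9 14 13 8 16) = [4, 6, 1, 3, 0, 5, 10, 9, 16, 14, 2, 11, 12, 8, 13, 15, 7]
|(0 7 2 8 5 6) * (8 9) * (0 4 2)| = 6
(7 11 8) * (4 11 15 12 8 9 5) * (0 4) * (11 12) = (0 4 12 8 7 15 11 9 5) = [4, 1, 2, 3, 12, 0, 6, 15, 7, 5, 10, 9, 8, 13, 14, 11]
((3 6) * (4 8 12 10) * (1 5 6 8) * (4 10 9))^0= ((1 5 6 3 8 12 9 4))^0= (12)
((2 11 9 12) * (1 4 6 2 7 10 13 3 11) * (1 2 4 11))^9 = (1 11 9 12 7 10 13 3)(4 6)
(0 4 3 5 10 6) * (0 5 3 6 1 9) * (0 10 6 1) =(0 4 1 9 10)(5 6) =[4, 9, 2, 3, 1, 6, 5, 7, 8, 10, 0]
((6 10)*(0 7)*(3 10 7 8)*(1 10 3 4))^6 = (0 7 6 10 1 4 8)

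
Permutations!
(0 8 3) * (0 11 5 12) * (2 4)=(0 8 3 11 5 12)(2 4)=[8, 1, 4, 11, 2, 12, 6, 7, 3, 9, 10, 5, 0]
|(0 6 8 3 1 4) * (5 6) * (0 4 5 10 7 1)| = 8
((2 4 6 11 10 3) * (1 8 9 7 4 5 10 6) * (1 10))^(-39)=(1 3 7)(2 4 8)(5 10 9)(6 11)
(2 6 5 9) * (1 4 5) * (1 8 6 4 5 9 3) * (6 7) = (1 5 3)(2 4 9)(6 8 7) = [0, 5, 4, 1, 9, 3, 8, 6, 7, 2]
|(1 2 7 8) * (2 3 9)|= 6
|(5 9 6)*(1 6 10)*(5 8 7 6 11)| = 15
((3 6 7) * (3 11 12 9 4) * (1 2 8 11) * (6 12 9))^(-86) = (1 9 6 8 3)(2 4 7 11 12)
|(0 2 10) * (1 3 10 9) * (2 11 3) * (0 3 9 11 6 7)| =12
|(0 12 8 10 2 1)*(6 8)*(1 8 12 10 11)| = 6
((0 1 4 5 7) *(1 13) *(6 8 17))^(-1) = (0 7 5 4 1 13)(6 17 8)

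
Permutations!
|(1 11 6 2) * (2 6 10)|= |(1 11 10 2)|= 4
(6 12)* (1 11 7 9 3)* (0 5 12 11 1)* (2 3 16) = [5, 1, 3, 0, 4, 12, 11, 9, 8, 16, 10, 7, 6, 13, 14, 15, 2] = (0 5 12 6 11 7 9 16 2 3)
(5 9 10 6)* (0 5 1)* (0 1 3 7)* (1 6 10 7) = (10)(0 5 9 7)(1 6 3) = [5, 6, 2, 1, 4, 9, 3, 0, 8, 7, 10]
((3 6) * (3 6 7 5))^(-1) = ((3 7 5))^(-1) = (3 5 7)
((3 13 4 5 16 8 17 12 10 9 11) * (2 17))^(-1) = ((2 17 12 10 9 11 3 13 4 5 16 8))^(-1) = (2 8 16 5 4 13 3 11 9 10 12 17)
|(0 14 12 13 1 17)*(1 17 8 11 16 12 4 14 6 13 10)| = 12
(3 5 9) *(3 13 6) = [0, 1, 2, 5, 4, 9, 3, 7, 8, 13, 10, 11, 12, 6] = (3 5 9 13 6)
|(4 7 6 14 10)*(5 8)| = 10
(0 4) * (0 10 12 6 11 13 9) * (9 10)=(0 4 9)(6 11 13 10 12)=[4, 1, 2, 3, 9, 5, 11, 7, 8, 0, 12, 13, 6, 10]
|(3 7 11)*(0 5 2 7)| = 6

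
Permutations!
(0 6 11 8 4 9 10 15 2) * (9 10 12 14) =[6, 1, 0, 3, 10, 5, 11, 7, 4, 12, 15, 8, 14, 13, 9, 2] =(0 6 11 8 4 10 15 2)(9 12 14)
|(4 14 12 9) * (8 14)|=5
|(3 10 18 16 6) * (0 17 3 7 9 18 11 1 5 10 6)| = |(0 17 3 6 7 9 18 16)(1 5 10 11)| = 8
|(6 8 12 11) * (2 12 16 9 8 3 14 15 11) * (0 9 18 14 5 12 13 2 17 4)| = |(0 9 8 16 18 14 15 11 6 3 5 12 17 4)(2 13)| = 14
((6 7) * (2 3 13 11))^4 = ((2 3 13 11)(6 7))^4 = (13)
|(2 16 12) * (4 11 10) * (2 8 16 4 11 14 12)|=6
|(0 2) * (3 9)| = 2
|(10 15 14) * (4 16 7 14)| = |(4 16 7 14 10 15)| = 6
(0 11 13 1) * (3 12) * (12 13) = (0 11 12 3 13 1) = [11, 0, 2, 13, 4, 5, 6, 7, 8, 9, 10, 12, 3, 1]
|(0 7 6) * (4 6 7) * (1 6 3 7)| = 6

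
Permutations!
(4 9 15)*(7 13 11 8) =(4 9 15)(7 13 11 8) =[0, 1, 2, 3, 9, 5, 6, 13, 7, 15, 10, 8, 12, 11, 14, 4]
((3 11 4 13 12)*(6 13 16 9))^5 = (3 6 4 12 9 11 13 16) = ((3 11 4 16 9 6 13 12))^5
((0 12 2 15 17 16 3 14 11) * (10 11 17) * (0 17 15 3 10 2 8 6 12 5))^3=((0 5)(2 3 14 15)(6 12 8)(10 11 17 16))^3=(0 5)(2 15 14 3)(10 16 17 11)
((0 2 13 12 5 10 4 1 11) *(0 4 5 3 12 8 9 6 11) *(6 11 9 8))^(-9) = (0 1 4 11 9 6 13 2)(3 12)(5 10)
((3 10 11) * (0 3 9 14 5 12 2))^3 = ((0 3 10 11 9 14 5 12 2))^3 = (0 11 5)(2 10 14)(3 9 12)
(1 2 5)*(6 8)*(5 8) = (1 2 8 6 5) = [0, 2, 8, 3, 4, 1, 5, 7, 6]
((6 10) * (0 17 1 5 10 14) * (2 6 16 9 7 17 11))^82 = ((0 11 2 6 14)(1 5 10 16 9 7 17))^82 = (0 2 14 11 6)(1 7 16 5 17 9 10)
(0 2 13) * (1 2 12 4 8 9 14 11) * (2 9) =(0 12 4 8 2 13)(1 9 14 11) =[12, 9, 13, 3, 8, 5, 6, 7, 2, 14, 10, 1, 4, 0, 11]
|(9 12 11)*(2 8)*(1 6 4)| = 6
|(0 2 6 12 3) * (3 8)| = 6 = |(0 2 6 12 8 3)|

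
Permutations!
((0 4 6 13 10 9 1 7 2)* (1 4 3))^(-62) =(0 7 3 2 1)(4 10 6 9 13) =((0 3 1 7 2)(4 6 13 10 9))^(-62)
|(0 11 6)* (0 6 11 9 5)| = 3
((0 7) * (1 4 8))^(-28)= ((0 7)(1 4 8))^(-28)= (1 8 4)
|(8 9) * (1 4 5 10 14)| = 10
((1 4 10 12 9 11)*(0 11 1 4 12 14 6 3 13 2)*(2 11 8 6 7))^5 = (0 11 2 13 7 3 14 6 10 8 4)(1 9 12)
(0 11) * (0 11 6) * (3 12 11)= (0 6)(3 12 11)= [6, 1, 2, 12, 4, 5, 0, 7, 8, 9, 10, 3, 11]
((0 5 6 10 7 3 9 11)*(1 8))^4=((0 5 6 10 7 3 9 11)(1 8))^4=(0 7)(3 5)(6 9)(10 11)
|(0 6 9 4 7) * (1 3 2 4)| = |(0 6 9 1 3 2 4 7)| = 8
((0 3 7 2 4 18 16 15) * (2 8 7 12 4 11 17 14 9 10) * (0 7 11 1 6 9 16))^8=(0 4 3 18 12)(1 10 6 2 9)(7 8 11 17 14 16 15)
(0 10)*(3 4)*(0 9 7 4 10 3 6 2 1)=(0 3 10 9 7 4 6 2 1)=[3, 0, 1, 10, 6, 5, 2, 4, 8, 7, 9]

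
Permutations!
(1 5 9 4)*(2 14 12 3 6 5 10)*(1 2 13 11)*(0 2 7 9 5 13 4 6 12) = (0 2 14)(1 10 4 7 9 6 13 11)(3 12) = [2, 10, 14, 12, 7, 5, 13, 9, 8, 6, 4, 1, 3, 11, 0]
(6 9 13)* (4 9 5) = (4 9 13 6 5) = [0, 1, 2, 3, 9, 4, 5, 7, 8, 13, 10, 11, 12, 6]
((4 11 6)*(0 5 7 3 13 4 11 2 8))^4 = (0 13)(2 7)(3 8)(4 5)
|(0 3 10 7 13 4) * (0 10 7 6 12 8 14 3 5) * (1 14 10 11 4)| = 20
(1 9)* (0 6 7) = (0 6 7)(1 9) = [6, 9, 2, 3, 4, 5, 7, 0, 8, 1]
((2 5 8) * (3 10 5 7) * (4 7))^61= (2 5 3 4 8 10 7)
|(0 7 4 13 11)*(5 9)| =|(0 7 4 13 11)(5 9)| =10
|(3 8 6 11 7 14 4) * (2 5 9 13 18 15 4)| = |(2 5 9 13 18 15 4 3 8 6 11 7 14)| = 13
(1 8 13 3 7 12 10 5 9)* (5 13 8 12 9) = (1 12 10 13 3 7 9) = [0, 12, 2, 7, 4, 5, 6, 9, 8, 1, 13, 11, 10, 3]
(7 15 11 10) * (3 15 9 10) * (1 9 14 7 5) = [0, 9, 2, 15, 4, 1, 6, 14, 8, 10, 5, 3, 12, 13, 7, 11] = (1 9 10 5)(3 15 11)(7 14)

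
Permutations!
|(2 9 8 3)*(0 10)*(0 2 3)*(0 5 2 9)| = 6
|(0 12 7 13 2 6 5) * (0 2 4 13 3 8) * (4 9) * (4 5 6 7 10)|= |(0 12 10 4 13 9 5 2 7 3 8)|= 11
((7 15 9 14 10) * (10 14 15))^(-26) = (15)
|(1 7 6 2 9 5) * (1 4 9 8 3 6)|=12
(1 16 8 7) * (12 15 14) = (1 16 8 7)(12 15 14) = [0, 16, 2, 3, 4, 5, 6, 1, 7, 9, 10, 11, 15, 13, 12, 14, 8]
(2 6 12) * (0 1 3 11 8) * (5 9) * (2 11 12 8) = [1, 3, 6, 12, 4, 9, 8, 7, 0, 5, 10, 2, 11] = (0 1 3 12 11 2 6 8)(5 9)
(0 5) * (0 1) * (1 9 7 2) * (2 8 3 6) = [5, 0, 1, 6, 4, 9, 2, 8, 3, 7] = (0 5 9 7 8 3 6 2 1)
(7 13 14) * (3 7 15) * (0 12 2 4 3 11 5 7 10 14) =[12, 1, 4, 10, 3, 7, 6, 13, 8, 9, 14, 5, 2, 0, 15, 11] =(0 12 2 4 3 10 14 15 11 5 7 13)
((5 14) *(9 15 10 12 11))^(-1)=((5 14)(9 15 10 12 11))^(-1)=(5 14)(9 11 12 10 15)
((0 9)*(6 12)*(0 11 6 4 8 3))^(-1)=(0 3 8 4 12 6 11 9)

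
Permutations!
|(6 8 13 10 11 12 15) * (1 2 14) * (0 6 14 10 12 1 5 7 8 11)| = 42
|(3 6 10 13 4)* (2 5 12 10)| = 8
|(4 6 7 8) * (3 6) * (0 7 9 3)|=|(0 7 8 4)(3 6 9)|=12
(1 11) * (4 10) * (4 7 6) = (1 11)(4 10 7 6) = [0, 11, 2, 3, 10, 5, 4, 6, 8, 9, 7, 1]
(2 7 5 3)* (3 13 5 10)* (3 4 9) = [0, 1, 7, 2, 9, 13, 6, 10, 8, 3, 4, 11, 12, 5] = (2 7 10 4 9 3)(5 13)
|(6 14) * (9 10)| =|(6 14)(9 10)| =2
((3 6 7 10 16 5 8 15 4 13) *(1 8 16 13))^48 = ((1 8 15 4)(3 6 7 10 13)(5 16))^48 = (16)(3 10 6 13 7)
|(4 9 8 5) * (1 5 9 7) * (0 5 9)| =|(0 5 4 7 1 9 8)| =7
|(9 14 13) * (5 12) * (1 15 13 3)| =6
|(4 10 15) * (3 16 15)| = |(3 16 15 4 10)| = 5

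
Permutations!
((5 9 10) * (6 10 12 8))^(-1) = ((5 9 12 8 6 10))^(-1) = (5 10 6 8 12 9)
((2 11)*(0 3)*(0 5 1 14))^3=(0 1 3 14 5)(2 11)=((0 3 5 1 14)(2 11))^3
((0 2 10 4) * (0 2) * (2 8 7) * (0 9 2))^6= (0 7 8 4 10 2 9)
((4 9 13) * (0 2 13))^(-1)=((0 2 13 4 9))^(-1)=(0 9 4 13 2)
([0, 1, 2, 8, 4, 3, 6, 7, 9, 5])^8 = (9)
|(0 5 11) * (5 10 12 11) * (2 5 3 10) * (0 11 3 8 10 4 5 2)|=6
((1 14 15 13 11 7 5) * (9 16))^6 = ((1 14 15 13 11 7 5)(9 16))^6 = (16)(1 5 7 11 13 15 14)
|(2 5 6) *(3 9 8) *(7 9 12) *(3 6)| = 8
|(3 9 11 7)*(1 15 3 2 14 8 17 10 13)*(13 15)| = 10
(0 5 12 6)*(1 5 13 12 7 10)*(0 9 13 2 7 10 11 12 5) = (0 2 7 11 12 6 9 13 5 10 1) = [2, 0, 7, 3, 4, 10, 9, 11, 8, 13, 1, 12, 6, 5]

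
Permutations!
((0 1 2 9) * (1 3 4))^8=((0 3 4 1 2 9))^8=(0 4 2)(1 9 3)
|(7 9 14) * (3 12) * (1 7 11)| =10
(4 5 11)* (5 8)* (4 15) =(4 8 5 11 15) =[0, 1, 2, 3, 8, 11, 6, 7, 5, 9, 10, 15, 12, 13, 14, 4]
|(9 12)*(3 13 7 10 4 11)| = 6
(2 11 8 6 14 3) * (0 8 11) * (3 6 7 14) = (0 8 7 14 6 3 2) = [8, 1, 0, 2, 4, 5, 3, 14, 7, 9, 10, 11, 12, 13, 6]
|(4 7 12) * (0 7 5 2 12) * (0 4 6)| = |(0 7 4 5 2 12 6)| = 7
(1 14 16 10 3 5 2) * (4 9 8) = (1 14 16 10 3 5 2)(4 9 8) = [0, 14, 1, 5, 9, 2, 6, 7, 4, 8, 3, 11, 12, 13, 16, 15, 10]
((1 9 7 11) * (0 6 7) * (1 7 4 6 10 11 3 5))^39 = ((0 10 11 7 3 5 1 9)(4 6))^39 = (0 9 1 5 3 7 11 10)(4 6)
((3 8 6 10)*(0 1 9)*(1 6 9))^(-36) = ((0 6 10 3 8 9))^(-36) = (10)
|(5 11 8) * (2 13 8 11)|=4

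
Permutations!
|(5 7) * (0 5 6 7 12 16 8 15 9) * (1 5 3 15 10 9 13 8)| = 28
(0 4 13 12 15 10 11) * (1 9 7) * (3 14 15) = (0 4 13 12 3 14 15 10 11)(1 9 7) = [4, 9, 2, 14, 13, 5, 6, 1, 8, 7, 11, 0, 3, 12, 15, 10]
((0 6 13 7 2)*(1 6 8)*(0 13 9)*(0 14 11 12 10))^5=(0 14 8 11 1 12 6 10 9)(2 7 13)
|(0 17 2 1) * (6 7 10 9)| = 4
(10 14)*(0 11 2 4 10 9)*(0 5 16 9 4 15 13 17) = [11, 1, 15, 3, 10, 16, 6, 7, 8, 5, 14, 2, 12, 17, 4, 13, 9, 0] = (0 11 2 15 13 17)(4 10 14)(5 16 9)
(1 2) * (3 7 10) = [0, 2, 1, 7, 4, 5, 6, 10, 8, 9, 3] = (1 2)(3 7 10)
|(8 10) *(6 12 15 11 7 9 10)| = 8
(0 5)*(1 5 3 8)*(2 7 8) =[3, 5, 7, 2, 4, 0, 6, 8, 1] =(0 3 2 7 8 1 5)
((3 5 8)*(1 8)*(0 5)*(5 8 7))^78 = (8)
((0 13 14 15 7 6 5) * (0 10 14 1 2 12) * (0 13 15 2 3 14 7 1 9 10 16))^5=((0 15 1 3 14 2 12 13 9 10 7 6 5 16))^5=(0 2 7 15 12 6 1 13 5 3 9 16 14 10)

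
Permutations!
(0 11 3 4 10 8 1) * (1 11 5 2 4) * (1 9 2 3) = (0 5 3 9 2 4 10 8 11 1) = [5, 0, 4, 9, 10, 3, 6, 7, 11, 2, 8, 1]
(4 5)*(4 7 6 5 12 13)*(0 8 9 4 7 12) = (0 8 9 4)(5 12 13 7 6) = [8, 1, 2, 3, 0, 12, 5, 6, 9, 4, 10, 11, 13, 7]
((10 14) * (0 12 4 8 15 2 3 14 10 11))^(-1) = ((0 12 4 8 15 2 3 14 11))^(-1) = (0 11 14 3 2 15 8 4 12)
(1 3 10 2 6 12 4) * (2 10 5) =[0, 3, 6, 5, 1, 2, 12, 7, 8, 9, 10, 11, 4] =(1 3 5 2 6 12 4)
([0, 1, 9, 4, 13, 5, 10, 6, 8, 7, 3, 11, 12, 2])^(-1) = (2 13 4 3 10 6 7 9)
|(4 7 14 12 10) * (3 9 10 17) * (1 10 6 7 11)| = 28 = |(1 10 4 11)(3 9 6 7 14 12 17)|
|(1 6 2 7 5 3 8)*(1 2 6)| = 5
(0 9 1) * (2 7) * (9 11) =(0 11 9 1)(2 7) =[11, 0, 7, 3, 4, 5, 6, 2, 8, 1, 10, 9]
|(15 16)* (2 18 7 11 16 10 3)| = |(2 18 7 11 16 15 10 3)| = 8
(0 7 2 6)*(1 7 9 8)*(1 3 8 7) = (0 9 7 2 6)(3 8) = [9, 1, 6, 8, 4, 5, 0, 2, 3, 7]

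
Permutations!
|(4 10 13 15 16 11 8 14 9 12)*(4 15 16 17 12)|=24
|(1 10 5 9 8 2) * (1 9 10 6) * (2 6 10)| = 7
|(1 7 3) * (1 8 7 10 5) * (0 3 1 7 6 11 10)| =|(0 3 8 6 11 10 5 7 1)| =9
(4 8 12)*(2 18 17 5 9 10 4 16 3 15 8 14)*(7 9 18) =(2 7 9 10 4 14)(3 15 8 12 16)(5 18 17) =[0, 1, 7, 15, 14, 18, 6, 9, 12, 10, 4, 11, 16, 13, 2, 8, 3, 5, 17]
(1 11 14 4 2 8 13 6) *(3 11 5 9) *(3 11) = (1 5 9 11 14 4 2 8 13 6) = [0, 5, 8, 3, 2, 9, 1, 7, 13, 11, 10, 14, 12, 6, 4]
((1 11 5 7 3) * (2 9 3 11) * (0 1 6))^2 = ((0 1 2 9 3 6)(5 7 11))^2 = (0 2 3)(1 9 6)(5 11 7)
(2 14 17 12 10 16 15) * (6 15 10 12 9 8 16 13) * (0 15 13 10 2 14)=[15, 1, 0, 3, 4, 5, 13, 7, 16, 8, 10, 11, 12, 6, 17, 14, 2, 9]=(0 15 14 17 9 8 16 2)(6 13)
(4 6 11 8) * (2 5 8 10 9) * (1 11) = (1 11 10 9 2 5 8 4 6) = [0, 11, 5, 3, 6, 8, 1, 7, 4, 2, 9, 10]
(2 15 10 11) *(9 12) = [0, 1, 15, 3, 4, 5, 6, 7, 8, 12, 11, 2, 9, 13, 14, 10] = (2 15 10 11)(9 12)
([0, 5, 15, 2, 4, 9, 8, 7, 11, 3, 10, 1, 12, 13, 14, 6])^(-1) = [0, 11, 3, 9, 4, 1, 15, 7, 6, 5, 10, 8, 12, 13, 14, 2]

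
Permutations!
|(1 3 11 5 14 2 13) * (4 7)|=|(1 3 11 5 14 2 13)(4 7)|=14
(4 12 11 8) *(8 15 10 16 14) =(4 12 11 15 10 16 14 8) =[0, 1, 2, 3, 12, 5, 6, 7, 4, 9, 16, 15, 11, 13, 8, 10, 14]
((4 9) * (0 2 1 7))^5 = (0 2 1 7)(4 9)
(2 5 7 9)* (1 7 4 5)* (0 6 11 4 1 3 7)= [6, 0, 3, 7, 5, 1, 11, 9, 8, 2, 10, 4]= (0 6 11 4 5 1)(2 3 7 9)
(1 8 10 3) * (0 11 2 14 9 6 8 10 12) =[11, 10, 14, 1, 4, 5, 8, 7, 12, 6, 3, 2, 0, 13, 9] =(0 11 2 14 9 6 8 12)(1 10 3)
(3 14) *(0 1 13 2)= (0 1 13 2)(3 14)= [1, 13, 0, 14, 4, 5, 6, 7, 8, 9, 10, 11, 12, 2, 3]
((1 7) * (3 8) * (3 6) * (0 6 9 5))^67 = ((0 6 3 8 9 5)(1 7))^67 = (0 6 3 8 9 5)(1 7)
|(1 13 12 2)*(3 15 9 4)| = 4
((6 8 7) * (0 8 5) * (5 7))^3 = (8)(6 7)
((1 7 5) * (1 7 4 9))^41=(1 9 4)(5 7)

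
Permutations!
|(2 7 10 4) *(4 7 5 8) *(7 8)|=6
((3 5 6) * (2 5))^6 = ((2 5 6 3))^6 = (2 6)(3 5)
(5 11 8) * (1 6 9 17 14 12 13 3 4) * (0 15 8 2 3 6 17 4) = (0 15 8 5 11 2 3)(1 17 14 12 13 6 9 4) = [15, 17, 3, 0, 1, 11, 9, 7, 5, 4, 10, 2, 13, 6, 12, 8, 16, 14]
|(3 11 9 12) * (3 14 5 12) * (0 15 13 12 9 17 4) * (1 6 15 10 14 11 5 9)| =14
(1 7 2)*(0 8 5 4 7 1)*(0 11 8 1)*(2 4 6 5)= [1, 0, 11, 3, 7, 6, 5, 4, 2, 9, 10, 8]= (0 1)(2 11 8)(4 7)(5 6)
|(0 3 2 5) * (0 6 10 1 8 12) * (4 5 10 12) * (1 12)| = 5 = |(0 3 2 10 12)(1 8 4 5 6)|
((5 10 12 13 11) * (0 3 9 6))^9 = (0 3 9 6)(5 11 13 12 10)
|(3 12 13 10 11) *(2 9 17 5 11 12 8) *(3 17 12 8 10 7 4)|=9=|(2 9 12 13 7 4 3 10 8)(5 11 17)|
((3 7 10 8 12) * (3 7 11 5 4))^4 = (12)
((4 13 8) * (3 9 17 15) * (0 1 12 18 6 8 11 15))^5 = ((0 1 12 18 6 8 4 13 11 15 3 9 17))^5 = (0 8 3 12 13 17 6 15 1 4 9 18 11)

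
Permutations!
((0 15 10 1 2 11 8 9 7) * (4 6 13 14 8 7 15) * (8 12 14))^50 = (0 6 8 15 1 11)(2 7 4 13 9 10)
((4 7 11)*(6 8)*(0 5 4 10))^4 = (0 11 4)(5 10 7)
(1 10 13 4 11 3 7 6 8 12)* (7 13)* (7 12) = (1 10 12)(3 13 4 11)(6 8 7) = [0, 10, 2, 13, 11, 5, 8, 6, 7, 9, 12, 3, 1, 4]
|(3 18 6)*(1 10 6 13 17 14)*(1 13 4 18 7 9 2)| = 42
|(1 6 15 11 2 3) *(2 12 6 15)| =|(1 15 11 12 6 2 3)| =7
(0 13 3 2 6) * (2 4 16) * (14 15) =(0 13 3 4 16 2 6)(14 15) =[13, 1, 6, 4, 16, 5, 0, 7, 8, 9, 10, 11, 12, 3, 15, 14, 2]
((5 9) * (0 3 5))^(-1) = ((0 3 5 9))^(-1) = (0 9 5 3)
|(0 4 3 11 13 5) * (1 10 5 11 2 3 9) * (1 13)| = |(0 4 9 13 11 1 10 5)(2 3)| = 8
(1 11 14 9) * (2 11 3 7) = (1 3 7 2 11 14 9) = [0, 3, 11, 7, 4, 5, 6, 2, 8, 1, 10, 14, 12, 13, 9]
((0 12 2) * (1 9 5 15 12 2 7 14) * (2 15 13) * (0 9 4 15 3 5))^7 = (0 3 5 13 2 9)(1 4 15 12 7 14)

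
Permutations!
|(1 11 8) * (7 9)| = 6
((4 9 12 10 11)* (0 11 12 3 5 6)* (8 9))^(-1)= (0 6 5 3 9 8 4 11)(10 12)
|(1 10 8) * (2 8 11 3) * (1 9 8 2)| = 4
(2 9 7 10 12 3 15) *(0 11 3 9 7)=(0 11 3 15 2 7 10 12 9)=[11, 1, 7, 15, 4, 5, 6, 10, 8, 0, 12, 3, 9, 13, 14, 2]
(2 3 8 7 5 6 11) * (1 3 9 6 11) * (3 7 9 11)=(1 7 5 3 8 9 6)(2 11)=[0, 7, 11, 8, 4, 3, 1, 5, 9, 6, 10, 2]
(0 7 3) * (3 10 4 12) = [7, 1, 2, 0, 12, 5, 6, 10, 8, 9, 4, 11, 3] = (0 7 10 4 12 3)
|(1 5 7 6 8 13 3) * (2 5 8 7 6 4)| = 20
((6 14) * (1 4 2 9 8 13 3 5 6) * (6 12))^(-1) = ((1 4 2 9 8 13 3 5 12 6 14))^(-1) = (1 14 6 12 5 3 13 8 9 2 4)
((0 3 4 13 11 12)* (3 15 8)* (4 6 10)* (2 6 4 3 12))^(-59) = ((0 15 8 12)(2 6 10 3 4 13 11))^(-59) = (0 15 8 12)(2 4 6 13 10 11 3)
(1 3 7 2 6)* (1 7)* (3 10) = (1 10 3)(2 6 7) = [0, 10, 6, 1, 4, 5, 7, 2, 8, 9, 3]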